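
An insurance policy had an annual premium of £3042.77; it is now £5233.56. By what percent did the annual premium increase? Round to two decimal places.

Change: £5233.56 − £3042.77 = £2190.79.
Relative to the original: £2190.79 ÷ £3042.77 ≈ 72.00%.
So the annual premium increased by 72.00%.

72.00%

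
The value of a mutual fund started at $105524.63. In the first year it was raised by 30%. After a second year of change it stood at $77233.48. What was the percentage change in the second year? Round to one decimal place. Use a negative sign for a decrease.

After the first year: $105524.63 × 1.3 = $137182.019.
Second-year multiplier: $77233.48 ÷ $137182.019 ≈ 0.563.
That is a change of -43.7%.

-43.7%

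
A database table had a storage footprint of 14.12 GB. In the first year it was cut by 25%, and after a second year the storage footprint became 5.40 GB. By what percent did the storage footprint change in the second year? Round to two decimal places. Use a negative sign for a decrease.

After the first year: 14.12 × 0.75 = 10.59.
Second-year multiplier: 5.40 ÷ 10.59 ≈ 0.509915.
That is a change of -49.01%.

-49.01%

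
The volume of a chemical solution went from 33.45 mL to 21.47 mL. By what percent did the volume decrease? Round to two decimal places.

Change: 21.47 − 33.45 = -11.98.
Relative to the original: -11.98 ÷ 33.45 ≈ -35.81%.
So the volume decreased by 35.81%.

35.81%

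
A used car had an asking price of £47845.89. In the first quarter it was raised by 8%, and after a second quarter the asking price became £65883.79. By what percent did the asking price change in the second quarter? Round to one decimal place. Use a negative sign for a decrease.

After the first quarter: £47845.89 × 1.08 = £51673.5612.
Second-quarter multiplier: £65883.79 ÷ £51673.5612 ≈ 1.275.
That is a change of 27.5%.

27.5%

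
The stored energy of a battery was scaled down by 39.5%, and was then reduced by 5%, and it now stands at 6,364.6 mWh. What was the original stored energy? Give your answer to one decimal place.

The overall multiplier applied was 0.605 × 0.95 = 0.57475.
So the original stored energy was 6,364.6 ÷ 0.57475 ≈ 11,073.7 mWh.

11,073.7 mWh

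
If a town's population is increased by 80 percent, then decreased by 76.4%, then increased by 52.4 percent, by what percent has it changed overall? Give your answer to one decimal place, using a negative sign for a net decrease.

An 80% increase multiplies by 1.8.
Then a 76.4% decrease: 1.8 × 0.236 = 0.4248.
Then a 52.4% increase: 0.4248 × 1.524 = 0.6473952.
Overall factor 0.6473952, i.e. -35.3%.

-35.3%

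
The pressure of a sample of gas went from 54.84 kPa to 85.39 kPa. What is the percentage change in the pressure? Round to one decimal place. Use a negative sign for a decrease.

Change: 85.39 − 54.84 = 30.55.
Relative to the original: 30.55 ÷ 54.84 ≈ 55.7%.

55.7%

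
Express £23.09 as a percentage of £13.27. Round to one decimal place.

£23.09 ÷ £13.27 ≈ 174.0%.

174.0%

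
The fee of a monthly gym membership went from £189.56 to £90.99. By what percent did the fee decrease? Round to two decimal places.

Change: £90.99 − £189.56 = -£98.57.
Relative to the original: -£98.57 ÷ £189.56 ≈ -52.00%.
So the fee decreased by 52.00%.

52.00%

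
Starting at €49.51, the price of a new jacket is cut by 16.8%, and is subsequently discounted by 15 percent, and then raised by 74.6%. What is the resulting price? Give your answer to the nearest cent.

€61.13

After the 16.8% decrease: €49.51 × 0.832 = €41.19232.
15% decrease: €41.19232 × 0.85 = €35.013472.
Apply the 74.6% increase: €35.013472 × 1.746 = €61.133522112 ≈ €61.13.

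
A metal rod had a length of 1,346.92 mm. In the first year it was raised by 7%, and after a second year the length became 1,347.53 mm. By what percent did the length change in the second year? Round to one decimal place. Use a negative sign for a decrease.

-6.5%

After the first year: 1,346.92 × 1.07 = 1441.2044.
Second-year multiplier: 1,347.53 ÷ 1441.2044 ≈ 0.935.
That is a change of -6.5%.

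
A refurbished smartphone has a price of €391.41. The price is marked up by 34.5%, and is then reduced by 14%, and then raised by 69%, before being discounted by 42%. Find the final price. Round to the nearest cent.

€443.78

Each change multiplies by a factor: 1.345 × 0.86 × 1.69 × 0.58 = 1.13379734.
€391.41 × 1.13379734 = €443.7796168494 ≈ €443.78.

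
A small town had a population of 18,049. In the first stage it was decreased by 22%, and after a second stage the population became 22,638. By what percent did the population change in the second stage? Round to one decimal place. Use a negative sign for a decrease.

After the first stage: 18,049 × 0.78 = 14078.22.
Second-stage multiplier: 22,638 ÷ 14078.22 ≈ 1.60802.
That is a change of 60.8%.

60.8%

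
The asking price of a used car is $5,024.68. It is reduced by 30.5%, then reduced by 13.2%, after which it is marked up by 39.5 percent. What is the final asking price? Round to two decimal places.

30.5% decrease: $5,024.68 × 0.695 = $3492.1526.
After the 13.2% decrease: $3492.1526 × 0.868 = $3031.1884568.
After the 39.5% increase: $3031.1884568 × 1.395 = $4228.507897236 ≈ $4,228.51.

$4,228.51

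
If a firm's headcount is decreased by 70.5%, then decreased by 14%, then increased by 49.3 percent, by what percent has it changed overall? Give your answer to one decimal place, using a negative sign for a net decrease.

-62.1%

The combined multiplier is 0.295 × 0.86 × 1.493 = 0.3787741.
That corresponds to a decrease of 62.1%.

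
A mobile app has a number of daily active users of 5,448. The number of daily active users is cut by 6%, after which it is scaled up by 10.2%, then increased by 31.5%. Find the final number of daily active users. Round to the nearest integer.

7,421

Each change multiplies by a factor: 0.94 × 1.102 × 1.315 = 1.3621822.
5,448 × 1.3621822 = 7421.1686256 ≈ 7,421.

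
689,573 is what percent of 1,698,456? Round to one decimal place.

689,573 ÷ 1,698,456 ≈ 40.6%.

40.6%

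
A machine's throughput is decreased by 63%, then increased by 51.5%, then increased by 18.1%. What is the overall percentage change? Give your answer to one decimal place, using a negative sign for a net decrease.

-33.8%

A 63% decrease multiplies by 0.37.
Then a 51.5% increase: 0.37 × 1.515 = 0.56055.
Then an 18.1% increase: 0.56055 × 1.181 = 0.66200955.
Overall factor 0.66200955, i.e. -33.8%.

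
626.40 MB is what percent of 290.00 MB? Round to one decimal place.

626.40 MB ÷ 290.00 MB = 216.0%.

216.0%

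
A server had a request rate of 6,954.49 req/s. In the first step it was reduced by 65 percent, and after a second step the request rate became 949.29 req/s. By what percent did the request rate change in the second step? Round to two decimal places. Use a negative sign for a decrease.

-61.00%

After the first step: 6,954.49 × 0.35 = 2434.0715.
Second-step multiplier: 949.29 ÷ 2434.0715 ≈ 0.390001.
That is a change of -61.00%.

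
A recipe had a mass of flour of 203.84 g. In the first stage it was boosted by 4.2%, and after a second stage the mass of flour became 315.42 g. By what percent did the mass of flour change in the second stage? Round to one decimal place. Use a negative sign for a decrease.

48.5%

After the first stage: 203.84 × 1.042 = 212.40128.
Second-stage multiplier: 315.42 ÷ 212.40128 ≈ 1.48502.
That is a change of 48.5%.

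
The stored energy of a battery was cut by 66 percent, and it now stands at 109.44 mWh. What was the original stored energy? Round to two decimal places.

321.88 mWh

The overall multiplier applied was 0.34.
So the original stored energy was 109.44 ÷ 0.34 ≈ 321.88 mWh.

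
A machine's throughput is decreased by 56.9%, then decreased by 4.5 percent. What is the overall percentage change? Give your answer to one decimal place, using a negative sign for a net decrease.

A 56.9% decrease multiplies by 0.431.
Then a 4.5% decrease: 0.431 × 0.955 = 0.411605.
Overall factor 0.411605, i.e. -58.8%.

-58.8%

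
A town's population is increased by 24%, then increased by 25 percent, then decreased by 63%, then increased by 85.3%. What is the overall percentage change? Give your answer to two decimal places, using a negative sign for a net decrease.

The combined multiplier is 1.24 × 1.25 × 0.37 × 1.853 = 1.0626955.
That corresponds to an increase of 6.27%.

6.27%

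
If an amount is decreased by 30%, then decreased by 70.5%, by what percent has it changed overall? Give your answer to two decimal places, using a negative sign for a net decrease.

A 30% decrease multiplies by 0.7.
Then a 70.5% decrease: 0.7 × 0.295 = 0.2065.
Overall factor 0.2065, i.e. -79.35%.

-79.35%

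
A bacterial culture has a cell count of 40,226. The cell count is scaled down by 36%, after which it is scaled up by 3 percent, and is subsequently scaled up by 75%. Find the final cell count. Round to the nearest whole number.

Each change multiplies by a factor: 0.64 × 1.03 × 1.75 = 1.1536.
40,226 × 1.1536 = 46404.7136 ≈ 46,405.

46,405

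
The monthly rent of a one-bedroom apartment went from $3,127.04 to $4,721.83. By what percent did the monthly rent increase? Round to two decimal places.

Change: $4,721.83 − $3,127.04 = $1,594.79.
Relative to the original: $1,594.79 ÷ $3,127.04 ≈ 51.00%.
So the monthly rent increased by 51.00%.

51.00%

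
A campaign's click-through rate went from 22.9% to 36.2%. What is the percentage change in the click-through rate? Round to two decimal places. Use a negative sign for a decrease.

The change is 36.2 − 22.9 = 13.3 percentage points.
Relative to the original 22.9%, that is 13.3 ÷ 22.9 ≈ 58.08%.

58.08%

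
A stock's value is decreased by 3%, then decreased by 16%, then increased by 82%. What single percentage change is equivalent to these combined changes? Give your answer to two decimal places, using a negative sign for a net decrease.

48.29%

The combined multiplier is 0.97 × 0.84 × 1.82 = 1.482936.
That corresponds to an increase of 48.29%.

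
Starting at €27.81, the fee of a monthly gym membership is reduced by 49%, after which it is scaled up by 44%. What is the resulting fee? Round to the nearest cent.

Each change multiplies by a factor: 0.51 × 1.44 = 0.7344.
€27.81 × 0.7344 = €20.423664 ≈ €20.42.

€20.42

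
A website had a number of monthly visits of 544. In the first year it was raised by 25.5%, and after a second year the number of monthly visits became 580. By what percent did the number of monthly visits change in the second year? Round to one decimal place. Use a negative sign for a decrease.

-15.0%

After the first year: 544 × 1.255 = 682.72.
Second-year multiplier: 580 ÷ 682.72 ≈ 0.84954.
That is a change of -15.0%.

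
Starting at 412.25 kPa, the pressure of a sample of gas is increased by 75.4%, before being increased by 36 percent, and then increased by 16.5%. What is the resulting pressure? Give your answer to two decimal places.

1145.66 kPa

Apply the 75.4% increase: 412.25 × 1.754 = 723.0865.
Apply the 36% increase: 723.0865 × 1.36 = 983.39764.
After the 16.5% increase: 983.39764 × 1.165 = 1145.6582506 ≈ 1145.66.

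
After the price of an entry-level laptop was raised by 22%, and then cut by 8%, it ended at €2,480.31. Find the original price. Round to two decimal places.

Undoing the 8% decrease: €2,480.31 ÷ 0.92 ≈ €2695.98913.
Undoing the 22% increase: €2695.98913 ÷ 1.22 ≈ €2,209.83.

€2,209.83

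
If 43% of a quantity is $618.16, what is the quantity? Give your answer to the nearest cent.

$618.16 ÷ 0.43 ≈ $1437.58.

$1437.58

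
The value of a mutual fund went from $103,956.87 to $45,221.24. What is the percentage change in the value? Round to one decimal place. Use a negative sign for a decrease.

-56.5%

Change: $45,221.24 − $103,956.87 = -$58,735.63.
Relative to the original: -$58,735.63 ÷ $103,956.87 ≈ -56.5%.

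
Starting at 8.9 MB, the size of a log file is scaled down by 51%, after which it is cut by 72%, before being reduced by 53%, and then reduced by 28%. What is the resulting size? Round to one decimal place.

51% decrease: 8.9 × 0.49 = 4.361.
After the 72% decrease: 4.361 × 0.28 = 1.22108.
After the 53% decrease: 1.22108 × 0.47 = 0.5739076.
Apply the 28% decrease: 0.5739076 × 0.72 = 0.413213472 ≈ 0.4.

0.4 MB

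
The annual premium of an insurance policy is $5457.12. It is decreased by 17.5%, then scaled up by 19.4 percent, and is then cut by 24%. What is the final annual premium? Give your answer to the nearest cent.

After the 17.5% decrease: $5457.12 × 0.825 = $4502.124.
After the 19.4% increase: $4502.124 × 1.194 = $5375.536056.
Apply the 24% decrease: $5375.536056 × 0.76 = $4085.40740256 ≈ $4085.41.

$4085.41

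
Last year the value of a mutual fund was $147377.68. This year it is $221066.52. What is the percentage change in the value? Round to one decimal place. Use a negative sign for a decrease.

50.0%

Change: $221066.52 − $147377.68 = $73688.84.
Relative to the original: $73688.84 ÷ $147377.68 = 50.0%.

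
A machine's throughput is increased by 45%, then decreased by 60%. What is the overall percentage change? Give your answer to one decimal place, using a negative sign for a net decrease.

-42.0%

The combined multiplier is 1.45 × 0.4 = 0.58.
That corresponds to a decrease of 42.0%.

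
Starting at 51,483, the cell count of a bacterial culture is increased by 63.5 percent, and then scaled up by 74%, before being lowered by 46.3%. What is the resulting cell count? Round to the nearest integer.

78,651

Each change multiplies by a factor: 1.635 × 1.74 × 0.537 = 1.5277113.
51,483 × 1.5277113 = 78651.1608579 ≈ 78,651.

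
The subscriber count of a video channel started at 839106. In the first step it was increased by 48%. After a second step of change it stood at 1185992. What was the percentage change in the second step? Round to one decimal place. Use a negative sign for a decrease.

After the first step: 839106 × 1.48 = 1241876.88.
Second-step multiplier: 1185992 ÷ 1241876.88 ≈ 0.955.
That is a change of -4.5%.

-4.5%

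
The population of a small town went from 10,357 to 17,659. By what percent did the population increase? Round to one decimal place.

Change: 17,659 − 10,357 = 7,302.
Relative to the original: 7,302 ÷ 10,357 ≈ 70.5%.
So the population increased by 70.5%.

70.5%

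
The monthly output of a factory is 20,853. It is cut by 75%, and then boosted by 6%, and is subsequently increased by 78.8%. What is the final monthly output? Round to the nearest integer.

9,881

After the 75% decrease: 20,853 × 0.25 = 5213.25.
After the 6% increase: 5213.25 × 1.06 = 5526.045.
Apply the 78.8% increase: 5526.045 × 1.788 = 9880.56846 ≈ 9,881.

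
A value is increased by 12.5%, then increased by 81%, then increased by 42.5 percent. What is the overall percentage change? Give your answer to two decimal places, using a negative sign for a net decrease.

190.17%

A 12.5% increase multiplies by 1.125.
Then an 81% increase: 1.125 × 1.81 = 2.03625.
Then a 42.5% increase: 2.03625 × 1.425 = 2.90165625.
Overall factor 2.90165625, i.e. 190.17%.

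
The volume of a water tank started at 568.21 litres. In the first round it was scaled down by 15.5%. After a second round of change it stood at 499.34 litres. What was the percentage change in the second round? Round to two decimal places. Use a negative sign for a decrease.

4.00%

After the first round: 568.21 × 0.845 = 480.13745.
Second-round multiplier: 499.34 ÷ 480.13745 ≈ 1.039994.
That is a change of 4.00%.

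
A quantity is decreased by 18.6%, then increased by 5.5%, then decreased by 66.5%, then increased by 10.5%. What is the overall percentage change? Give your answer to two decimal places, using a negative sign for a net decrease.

The combined multiplier is 0.814 × 1.055 × 0.335 × 1.105 = 0.31789518475.
That corresponds to a decrease of 68.21%.

-68.21%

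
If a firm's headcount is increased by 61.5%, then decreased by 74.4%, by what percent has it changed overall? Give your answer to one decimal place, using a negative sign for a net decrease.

The combined multiplier is 1.615 × 0.256 = 0.41344.
That corresponds to a decrease of 58.7%.

-58.7%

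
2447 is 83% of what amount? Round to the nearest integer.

2447 ÷ 0.83 ≈ 2948.

2948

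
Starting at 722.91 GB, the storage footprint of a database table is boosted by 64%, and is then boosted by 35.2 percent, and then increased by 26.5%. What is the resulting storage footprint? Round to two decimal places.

2027.66 GB

Apply the 64% increase: 722.91 × 1.64 = 1185.5724.
Apply the 35.2% increase: 1185.5724 × 1.352 = 1602.8938848.
After the 26.5% increase: 1602.8938848 × 1.265 = 2027.660764272 ≈ 2027.66.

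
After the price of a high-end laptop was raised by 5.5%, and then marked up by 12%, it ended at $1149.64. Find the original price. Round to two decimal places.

Undoing the 12% increase: $1149.64 ÷ 1.12 ≈ $1026.464286.
Undoing the 5.5% increase: $1026.464286 ÷ 1.055 ≈ $972.95.

$972.95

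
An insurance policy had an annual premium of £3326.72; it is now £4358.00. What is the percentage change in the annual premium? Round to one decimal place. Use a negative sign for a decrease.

Change: £4358.00 − £3326.72 = £1031.28.
Relative to the original: £1031.28 ÷ £3326.72 ≈ 31.0%.

31.0%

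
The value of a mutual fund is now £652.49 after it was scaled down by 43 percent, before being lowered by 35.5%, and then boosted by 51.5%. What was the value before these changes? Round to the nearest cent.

£1,171.46

Undoing the 51.5% increase: £652.49 ÷ 1.515 ≈ £430.686469.
Undoing the 35.5% decrease: £430.686469 ÷ 0.645 ≈ £667.73096.
Undoing the 43% decrease: £667.73096 ÷ 0.57 ≈ £1,171.46.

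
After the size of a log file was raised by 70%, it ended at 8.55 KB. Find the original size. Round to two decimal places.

5.03 KB

The overall multiplier applied was 1.7.
So the original size was 8.55 ÷ 1.7 ≈ 5.03 KB.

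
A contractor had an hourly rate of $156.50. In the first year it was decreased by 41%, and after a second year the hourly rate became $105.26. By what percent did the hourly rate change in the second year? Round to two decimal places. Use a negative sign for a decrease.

After the first year: $156.50 × 0.59 = $92.335.
Second-year multiplier: $105.26 ÷ $92.335 ≈ 1.139979.
That is a change of 14.00%.

14.00%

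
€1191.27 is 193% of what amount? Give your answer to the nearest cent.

€617.24

€1191.27 ÷ 1.93 ≈ €617.24.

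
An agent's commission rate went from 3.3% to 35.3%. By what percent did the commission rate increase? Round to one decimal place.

The change is 35.3 − 3.3 = 32.0 percentage points.
Relative to the original 3.3%, that is 32.0 ÷ 3.3 ≈ 969.7%.
So the commission rate rose by 969.7%.

969.7%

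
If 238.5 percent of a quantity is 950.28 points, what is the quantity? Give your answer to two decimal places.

398.44 points

950.28 points ÷ 2.385 ≈ 398.44 points.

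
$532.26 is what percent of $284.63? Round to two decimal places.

$532.26 ÷ $284.63 ≈ 187.00%.

187.00%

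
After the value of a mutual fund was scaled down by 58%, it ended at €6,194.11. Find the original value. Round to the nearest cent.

The overall multiplier applied was 0.42.
So the original value was €6,194.11 ÷ 0.42 ≈ €14,747.88.

€14,747.88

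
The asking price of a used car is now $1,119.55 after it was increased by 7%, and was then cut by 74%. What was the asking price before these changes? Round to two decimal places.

$4,024.26

The overall multiplier applied was 1.07 × 0.26 = 0.2782.
So the original asking price was $1,119.55 ÷ 0.2782 ≈ $4,024.26.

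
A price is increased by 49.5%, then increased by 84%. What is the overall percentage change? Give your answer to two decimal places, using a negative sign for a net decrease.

The combined multiplier is 1.495 × 1.84 = 2.7508.
That corresponds to an increase of 175.08%.

175.08%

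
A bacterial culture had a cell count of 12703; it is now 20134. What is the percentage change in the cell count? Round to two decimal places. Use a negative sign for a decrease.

Change: 20134 − 12703 = 7431.
Relative to the original: 7431 ÷ 12703 ≈ 58.50%.

58.50%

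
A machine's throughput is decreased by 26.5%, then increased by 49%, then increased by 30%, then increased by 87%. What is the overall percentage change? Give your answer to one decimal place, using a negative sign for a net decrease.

A 26.5% decrease multiplies by 0.735.
Then a 49% increase: 0.735 × 1.49 = 1.09515.
Then a 30% increase: 1.09515 × 1.3 = 1.423695.
Then an 87% increase: 1.423695 × 1.87 = 2.66230965.
Overall factor 2.66230965, i.e. 166.2%.

166.2%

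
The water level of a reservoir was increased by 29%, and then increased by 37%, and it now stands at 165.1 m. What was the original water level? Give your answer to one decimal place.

The overall multiplier applied was 1.29 × 1.37 = 1.7673.
So the original water level was 165.1 ÷ 1.7673 ≈ 93.4 m.

93.4 m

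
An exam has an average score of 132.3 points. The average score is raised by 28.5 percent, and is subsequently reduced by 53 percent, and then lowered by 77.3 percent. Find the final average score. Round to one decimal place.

18.1 points

After the 28.5% increase: 132.3 × 1.285 = 170.0055.
53% decrease: 170.0055 × 0.47 = 79.902585.
77.3% decrease: 79.902585 × 0.227 = 18.137886795 ≈ 18.1.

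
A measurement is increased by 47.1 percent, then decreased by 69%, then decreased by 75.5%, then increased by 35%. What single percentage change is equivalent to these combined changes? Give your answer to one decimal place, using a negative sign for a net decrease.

A 47.1% increase multiplies by 1.471.
Then a 69% decrease: 1.471 × 0.31 = 0.45601.
Then a 75.5% decrease: 0.45601 × 0.245 = 0.11172245.
Then a 35% increase: 0.11172245 × 1.35 = 0.1508253075.
Overall factor 0.1508253075, i.e. -84.9%.

-84.9%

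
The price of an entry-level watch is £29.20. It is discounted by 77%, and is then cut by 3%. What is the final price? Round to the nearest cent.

Each change multiplies by a factor: 0.23 × 0.97 = 0.2231.
£29.20 × 0.2231 = £6.51452 ≈ £6.51.

£6.51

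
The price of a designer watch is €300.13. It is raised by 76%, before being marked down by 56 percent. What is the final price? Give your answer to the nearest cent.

€232.42

After the 76% increase: €300.13 × 1.76 = €528.2288.
Apply the 56% decrease: €528.2288 × 0.44 = €232.420672 ≈ €232.42.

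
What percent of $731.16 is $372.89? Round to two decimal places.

51.00%

$372.89 ÷ $731.16 ≈ 51.00%.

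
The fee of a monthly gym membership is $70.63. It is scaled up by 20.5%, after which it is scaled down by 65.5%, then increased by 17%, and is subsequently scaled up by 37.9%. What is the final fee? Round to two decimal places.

$47.37

Each change multiplies by a factor: 1.205 × 0.345 × 1.17 × 1.379 = 0.67074318675.
$70.63 × 0.67074318675 = $47.3745912801525 ≈ $47.37.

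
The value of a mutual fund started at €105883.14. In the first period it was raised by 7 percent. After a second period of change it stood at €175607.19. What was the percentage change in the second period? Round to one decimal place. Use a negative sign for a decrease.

After the first period: €105883.14 × 1.07 = €113294.9598.
Second-period multiplier: €175607.19 ÷ €113294.9598 ≈ 1.55.
That is a change of 55.0%.

55.0%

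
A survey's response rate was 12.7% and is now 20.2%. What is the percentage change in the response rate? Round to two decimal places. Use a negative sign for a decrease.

The change is 20.2 − 12.7 = 7.5 percentage points.
Relative to the original 12.7%, that is 7.5 ÷ 12.7 ≈ 59.06%.

59.06%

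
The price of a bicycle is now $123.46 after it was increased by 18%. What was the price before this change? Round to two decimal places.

The overall multiplier applied was 1.18.
So the original price was $123.46 ÷ 1.18 ≈ $104.63.

$104.63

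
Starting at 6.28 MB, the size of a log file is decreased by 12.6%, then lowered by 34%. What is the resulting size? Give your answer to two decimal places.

3.62 MB

Each change multiplies by a factor: 0.874 × 0.66 = 0.57684.
6.28 × 0.57684 = 3.6225552 ≈ 3.62.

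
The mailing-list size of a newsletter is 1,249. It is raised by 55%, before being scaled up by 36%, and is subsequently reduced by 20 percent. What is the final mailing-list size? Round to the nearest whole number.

2,106

Each change multiplies by a factor: 1.55 × 1.36 × 0.8 = 1.6864.
1,249 × 1.6864 = 2106.3136 ≈ 2,106.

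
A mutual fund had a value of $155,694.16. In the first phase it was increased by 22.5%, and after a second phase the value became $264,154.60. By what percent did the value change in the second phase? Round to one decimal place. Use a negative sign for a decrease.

38.5%

After the first phase: $155,694.16 × 1.225 = $190725.346.
Second-phase multiplier: $264,154.60 ÷ $190725.346 ≈ 1.385.
That is a change of 38.5%.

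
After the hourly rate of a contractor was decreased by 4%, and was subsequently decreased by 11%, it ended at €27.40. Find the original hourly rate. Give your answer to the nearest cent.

Undoing the 11% decrease: €27.40 ÷ 0.89 ≈ €30.786517.
Undoing the 4% decrease: €30.786517 ÷ 0.96 ≈ €32.07.

€32.07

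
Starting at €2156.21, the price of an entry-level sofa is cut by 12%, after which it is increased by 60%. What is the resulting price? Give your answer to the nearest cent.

12% decrease: €2156.21 × 0.88 = €1897.4648.
Apply the 60% increase: €1897.4648 × 1.6 = €3035.94368 ≈ €3035.94.

€3035.94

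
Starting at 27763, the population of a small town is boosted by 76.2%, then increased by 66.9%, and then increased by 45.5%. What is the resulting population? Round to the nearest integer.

118793

Each change multiplies by a factor: 1.762 × 1.669 × 1.455 = 4.27883199.
27763 × 4.27883199 = 118793.21253837 ≈ 118793.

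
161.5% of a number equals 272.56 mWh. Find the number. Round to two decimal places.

168.77 mWh

272.56 mWh ÷ 1.615 ≈ 168.77 mWh.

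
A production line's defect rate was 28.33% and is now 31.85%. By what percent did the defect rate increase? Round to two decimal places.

12.42%

The change is 31.85 − 28.33 = 3.52 percentage points.
Relative to the original 28.33%, that is 3.52 ÷ 28.33 ≈ 12.42%.
So the defect rate rose by 12.42%.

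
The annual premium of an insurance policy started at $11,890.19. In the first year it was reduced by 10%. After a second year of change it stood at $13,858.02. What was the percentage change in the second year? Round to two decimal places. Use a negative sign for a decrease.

29.50%

After the first year: $11,890.19 × 0.9 = $10701.171.
Second-year multiplier: $13,858.02 ÷ $10701.171 ≈ 1.295.
That is a change of 29.50%.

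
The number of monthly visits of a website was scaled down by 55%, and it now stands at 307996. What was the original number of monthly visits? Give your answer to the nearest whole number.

684436

The overall multiplier applied was 0.45.
So the original number of monthly visits was 307996 ÷ 0.45 ≈ 684436.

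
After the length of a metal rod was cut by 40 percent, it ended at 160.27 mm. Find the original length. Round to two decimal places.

The overall multiplier applied was 0.6.
So the original length was 160.27 ÷ 0.6 ≈ 267.12 mm.

267.12 mm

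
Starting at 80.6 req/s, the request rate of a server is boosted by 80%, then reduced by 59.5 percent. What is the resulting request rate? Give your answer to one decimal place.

80% increase: 80.6 × 1.8 = 145.08.
After the 59.5% decrease: 145.08 × 0.405 = 58.7574 ≈ 58.8.

58.8 req/s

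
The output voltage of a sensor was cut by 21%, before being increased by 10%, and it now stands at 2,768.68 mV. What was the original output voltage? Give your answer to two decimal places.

3,186.05 mV

Undoing the 10% increase: 2,768.68 ÷ 1.1 ≈ 2516.981818.
Undoing the 21% decrease: 2516.981818 ÷ 0.79 ≈ 3,186.05 mV.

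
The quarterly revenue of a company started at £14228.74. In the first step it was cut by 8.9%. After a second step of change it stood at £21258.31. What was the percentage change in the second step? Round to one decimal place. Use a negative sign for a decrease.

64.0%

After the first step: £14228.74 × 0.911 = £12962.38214.
Second-step multiplier: £21258.31 ÷ £12962.38214 ≈ 1.64.
That is a change of 64.0%.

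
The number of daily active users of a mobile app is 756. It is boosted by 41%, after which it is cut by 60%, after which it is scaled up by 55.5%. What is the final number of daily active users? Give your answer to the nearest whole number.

663

Apply the 41% increase: 756 × 1.41 = 1065.96.
After the 60% decrease: 1065.96 × 0.4 = 426.384.
Apply the 55.5% increase: 426.384 × 1.555 = 663.02712 ≈ 663.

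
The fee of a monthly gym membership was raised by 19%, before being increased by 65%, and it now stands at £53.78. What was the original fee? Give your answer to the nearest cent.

£27.39

The overall multiplier applied was 1.19 × 1.65 = 1.9635.
So the original fee was £53.78 ÷ 1.9635 ≈ £27.39.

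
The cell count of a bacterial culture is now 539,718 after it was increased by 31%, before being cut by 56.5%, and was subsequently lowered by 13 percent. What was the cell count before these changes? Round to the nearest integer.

1,088,647

Undoing the 13% decrease: 539,718 ÷ 0.87 ≈ 620365.517241.
Undoing the 56.5% decrease: 620365.517241 ÷ 0.435 ≈ 1426127.625841.
Undoing the 31% increase: 1426127.625841 ÷ 1.31 ≈ 1,088,647.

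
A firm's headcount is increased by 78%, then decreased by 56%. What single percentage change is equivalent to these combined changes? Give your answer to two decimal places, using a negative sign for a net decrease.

-21.68%

A 78% increase multiplies by 1.78.
Then a 56% decrease: 1.78 × 0.44 = 0.7832.
Overall factor 0.7832, i.e. -21.68%.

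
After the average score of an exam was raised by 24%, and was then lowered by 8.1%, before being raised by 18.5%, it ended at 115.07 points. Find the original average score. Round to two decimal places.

Undoing the 18.5% increase: 115.07 ÷ 1.185 ≈ 97.105485.
Undoing the 8.1% decrease: 97.105485 ÷ 0.919 ≈ 105.664293.
Undoing the 24% increase: 105.664293 ÷ 1.24 ≈ 85.21 points.

85.21 points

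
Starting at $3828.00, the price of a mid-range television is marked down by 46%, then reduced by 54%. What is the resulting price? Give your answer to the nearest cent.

$950.88

Each change multiplies by a factor: 0.54 × 0.46 = 0.2484.
$3828.00 × 0.2484 = $950.8752 ≈ $950.88.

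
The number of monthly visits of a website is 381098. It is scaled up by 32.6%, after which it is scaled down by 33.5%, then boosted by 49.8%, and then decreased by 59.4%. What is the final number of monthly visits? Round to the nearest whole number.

Apply the 32.6% increase: 381098 × 1.326 = 505335.948.
33.5% decrease: 505335.948 × 0.665 = 336048.40542.
49.8% increase: 336048.40542 × 1.498 = 503400.51131916.
After the 59.4% decrease: 503400.51131916 × 0.406 = 204380.60759557896 ≈ 204381.

204381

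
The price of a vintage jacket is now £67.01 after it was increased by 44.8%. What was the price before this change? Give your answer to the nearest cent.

The overall multiplier applied was 1.448.
So the original price was £67.01 ÷ 1.448 ≈ £46.28.

£46.28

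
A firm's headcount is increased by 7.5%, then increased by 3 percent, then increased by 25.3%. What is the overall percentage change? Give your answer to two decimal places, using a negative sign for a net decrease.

38.74%

The combined multiplier is 1.075 × 1.03 × 1.253 = 1.38738425.
That corresponds to an increase of 38.74%.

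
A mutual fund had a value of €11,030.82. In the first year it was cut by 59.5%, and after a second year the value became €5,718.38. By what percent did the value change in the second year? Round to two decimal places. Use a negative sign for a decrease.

28.00%

After the first year: €11,030.82 × 0.405 = €4467.4821.
Second-year multiplier: €5,718.38 ÷ €4467.4821 ≈ 1.280001.
That is a change of 28.00%.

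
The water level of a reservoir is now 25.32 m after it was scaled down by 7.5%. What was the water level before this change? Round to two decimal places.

27.37 m

The overall multiplier applied was 0.925.
So the original water level was 25.32 ÷ 0.925 ≈ 27.37 m.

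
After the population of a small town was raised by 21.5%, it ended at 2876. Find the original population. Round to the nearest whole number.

2367

The overall multiplier applied was 1.215.
So the original population was 2876 ÷ 1.215 ≈ 2367.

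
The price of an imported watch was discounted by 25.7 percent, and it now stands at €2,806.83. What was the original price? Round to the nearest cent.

€3,777.70

The overall multiplier applied was 0.743.
So the original price was €2,806.83 ÷ 0.743 ≈ €3,777.70.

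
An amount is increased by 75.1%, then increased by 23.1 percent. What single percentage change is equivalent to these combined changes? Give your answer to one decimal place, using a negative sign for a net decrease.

115.5%

A 75.1% increase multiplies by 1.751.
Then a 23.1% increase: 1.751 × 1.231 = 2.155481.
Overall factor 2.155481, i.e. 115.5%.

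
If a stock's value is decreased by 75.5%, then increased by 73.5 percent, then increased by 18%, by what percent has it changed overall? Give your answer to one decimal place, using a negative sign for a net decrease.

-49.8%

The combined multiplier is 0.245 × 1.735 × 1.18 = 0.5015885.
That corresponds to a decrease of 49.8%.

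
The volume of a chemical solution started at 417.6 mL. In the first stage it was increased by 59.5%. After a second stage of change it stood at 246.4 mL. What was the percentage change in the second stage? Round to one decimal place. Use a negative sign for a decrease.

After the first stage: 417.6 × 1.595 = 666.072.
Second-stage multiplier: 246.4 ÷ 666.072 ≈ 0.36993.
That is a change of -63.0%.

-63.0%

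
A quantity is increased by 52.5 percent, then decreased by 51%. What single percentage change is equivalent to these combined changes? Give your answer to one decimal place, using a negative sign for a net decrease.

A 52.5% increase multiplies by 1.525.
Then a 51% decrease: 1.525 × 0.49 = 0.74725.
Overall factor 0.74725, i.e. -25.3%.

-25.3%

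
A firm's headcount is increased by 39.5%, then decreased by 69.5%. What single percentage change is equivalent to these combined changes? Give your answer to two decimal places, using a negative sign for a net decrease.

The combined multiplier is 1.395 × 0.305 = 0.425475.
That corresponds to a decrease of 57.45%.

-57.45%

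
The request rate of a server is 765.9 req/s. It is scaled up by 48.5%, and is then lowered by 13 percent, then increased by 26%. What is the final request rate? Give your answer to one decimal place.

1246.8 req/s

After the 48.5% increase: 765.9 × 1.485 = 1137.3615.
After the 13% decrease: 1137.3615 × 0.87 = 989.504505.
Apply the 26% increase: 989.504505 × 1.26 = 1246.7756763 ≈ 1246.8.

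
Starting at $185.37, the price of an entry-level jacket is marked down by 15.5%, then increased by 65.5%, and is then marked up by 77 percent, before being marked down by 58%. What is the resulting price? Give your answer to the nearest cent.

Each change multiplies by a factor: 0.845 × 1.655 × 1.77 × 0.42 = 1.039626315.
$185.37 × 1.039626315 = $192.71553001155 ≈ $192.72.

$192.72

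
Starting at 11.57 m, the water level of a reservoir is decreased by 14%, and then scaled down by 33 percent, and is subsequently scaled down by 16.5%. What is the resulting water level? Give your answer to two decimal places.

5.57 m

Each change multiplies by a factor: 0.86 × 0.67 × 0.835 = 0.481127.
11.57 × 0.481127 = 5.56663939 ≈ 5.57.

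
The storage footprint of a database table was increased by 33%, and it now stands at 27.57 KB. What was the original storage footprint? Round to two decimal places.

The overall multiplier applied was 1.33.
So the original storage footprint was 27.57 ÷ 1.33 ≈ 20.73 KB.

20.73 KB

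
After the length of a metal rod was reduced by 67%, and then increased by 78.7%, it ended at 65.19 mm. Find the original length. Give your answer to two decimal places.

The overall multiplier applied was 0.33 × 1.787 = 0.58971.
So the original length was 65.19 ÷ 0.58971 ≈ 110.55 mm.

110.55 mm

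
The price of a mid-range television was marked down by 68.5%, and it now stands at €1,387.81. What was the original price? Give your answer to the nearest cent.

The overall multiplier applied was 0.315.
So the original price was €1,387.81 ÷ 0.315 ≈ €4,405.75.

€4,405.75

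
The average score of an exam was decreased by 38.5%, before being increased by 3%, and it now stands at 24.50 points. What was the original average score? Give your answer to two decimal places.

38.68 points

Undoing the 3% increase: 24.50 ÷ 1.03 ≈ 23.786408.
Undoing the 38.5% decrease: 23.786408 ÷ 0.615 ≈ 38.68 points.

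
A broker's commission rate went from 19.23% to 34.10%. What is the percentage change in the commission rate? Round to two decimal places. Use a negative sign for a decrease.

77.33%

The change is 34.10 − 19.23 = 14.87 percentage points.
Relative to the original 19.23%, that is 14.87 ÷ 19.23 ≈ 77.33%.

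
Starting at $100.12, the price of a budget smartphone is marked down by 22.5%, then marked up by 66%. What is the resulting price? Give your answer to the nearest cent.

Apply the 22.5% decrease: $100.12 × 0.775 = $77.593.
66% increase: $77.593 × 1.66 = $128.80438 ≈ $128.80.

$128.80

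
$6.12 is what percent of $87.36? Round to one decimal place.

$6.12 ÷ $87.36 ≈ 7.0%.

7.0%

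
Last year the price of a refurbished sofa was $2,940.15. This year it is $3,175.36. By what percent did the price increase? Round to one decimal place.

Change: $3,175.36 − $2,940.15 = $235.21.
Relative to the original: $235.21 ÷ $2,940.15 ≈ 8.0%.
So the price increased by 8.0%.

8.0%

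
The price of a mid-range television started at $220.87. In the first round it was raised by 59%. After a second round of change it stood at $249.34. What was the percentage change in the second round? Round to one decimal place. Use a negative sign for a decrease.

-29.0%

After the first round: $220.87 × 1.59 = $351.1833.
Second-round multiplier: $249.34 ÷ $351.1833 ≈ 0.71.
That is a change of -29.0%.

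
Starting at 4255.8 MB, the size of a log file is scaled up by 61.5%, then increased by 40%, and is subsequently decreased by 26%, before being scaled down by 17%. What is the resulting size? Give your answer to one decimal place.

5910.1 MB

Apply the 61.5% increase: 4255.8 × 1.615 = 6873.117.
After the 40% increase: 6873.117 × 1.4 = 9622.3638.
Apply the 26% decrease: 9622.3638 × 0.74 = 7120.549212.
After the 17% decrease: 7120.549212 × 0.83 = 5910.05584596 ≈ 5910.1.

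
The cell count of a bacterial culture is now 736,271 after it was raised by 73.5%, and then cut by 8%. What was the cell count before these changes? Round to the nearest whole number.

461,265

Undoing the 8% decrease: 736,271 ÷ 0.92 ≈ 800294.565217.
Undoing the 73.5% increase: 800294.565217 ÷ 1.735 ≈ 461,265.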